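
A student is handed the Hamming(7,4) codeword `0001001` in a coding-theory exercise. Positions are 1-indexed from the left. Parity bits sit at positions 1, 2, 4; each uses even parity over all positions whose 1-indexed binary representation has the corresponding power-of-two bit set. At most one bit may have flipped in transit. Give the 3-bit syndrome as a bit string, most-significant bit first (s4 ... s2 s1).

s1: b1⊕b3⊕b5⊕b7 = 0⊕0⊕0⊕1 = 1
s2: b2⊕b3⊕b6⊕b7 = 0⊕0⊕0⊕1 = 1
s4: b4⊕b5⊕b6⊕b7 = 1⊕0⊕0⊕1 = 0
Syndrome (s4...s1) = 011 → position 3.

011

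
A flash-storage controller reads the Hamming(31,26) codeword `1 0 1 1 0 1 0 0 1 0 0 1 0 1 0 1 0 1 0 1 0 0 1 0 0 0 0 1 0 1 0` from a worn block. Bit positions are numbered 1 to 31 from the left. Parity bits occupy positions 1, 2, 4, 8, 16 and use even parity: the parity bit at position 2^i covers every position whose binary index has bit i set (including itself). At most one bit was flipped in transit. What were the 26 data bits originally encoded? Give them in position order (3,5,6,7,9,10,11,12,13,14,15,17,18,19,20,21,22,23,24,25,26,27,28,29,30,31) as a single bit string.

s1: b1⊕b3⊕b5⊕b7⊕b9⊕b11⊕b13⊕b15⊕b17⊕b19⊕b21⊕b23⊕b25⊕b27⊕b29⊕b31 = 1⊕1⊕0⊕0⊕1⊕0⊕0⊕0⊕0⊕0⊕0⊕1⊕0⊕0⊕0⊕0 = 0
s2: b2⊕b3⊕b6⊕b7⊕b10⊕b11⊕b14⊕b15⊕b18⊕b19⊕b22⊕b23⊕b26⊕b27⊕b30⊕b31 = 0⊕1⊕1⊕0⊕0⊕0⊕1⊕0⊕1⊕0⊕0⊕1⊕0⊕0⊕1⊕0 = 0
s4: b4⊕b5⊕b6⊕b7⊕b12⊕b13⊕b14⊕b15⊕b20⊕b21⊕b22⊕b23⊕b28⊕b29⊕b30⊕b31 = 1⊕0⊕1⊕0⊕1⊕0⊕1⊕0⊕1⊕0⊕0⊕1⊕1⊕0⊕1⊕0 = 0
s8: b8⊕b9⊕b10⊕b11⊕b12⊕b13⊕b14⊕b15⊕b24⊕b25⊕b26⊕b27⊕b28⊕b29⊕b30⊕b31 = 0⊕1⊕0⊕0⊕1⊕0⊕1⊕0⊕0⊕0⊕0⊕0⊕1⊕0⊕1⊕0 = 1
s16: b16⊕b17⊕b18⊕b19⊕b20⊕b21⊕b22⊕b23⊕b24⊕b25⊕b26⊕b27⊕b28⊕b29⊕b30⊕b31 = 1⊕0⊕1⊕0⊕1⊕0⊕0⊕1⊕0⊕0⊕0⊕0⊕1⊕0⊕1⊕0 = 0
Syndrome (s16...s1) = 01000 → position 8.
Flip bit 8: corrected codeword = 1011010110010101010100100001010
Data bits at positions 3,5,6,7,9,10,11,12,13,14,15,17,18,19,20,21,22,23,24,25,26,27,28,29,30,31: 10101001010010100100001010

10101001010010100100001010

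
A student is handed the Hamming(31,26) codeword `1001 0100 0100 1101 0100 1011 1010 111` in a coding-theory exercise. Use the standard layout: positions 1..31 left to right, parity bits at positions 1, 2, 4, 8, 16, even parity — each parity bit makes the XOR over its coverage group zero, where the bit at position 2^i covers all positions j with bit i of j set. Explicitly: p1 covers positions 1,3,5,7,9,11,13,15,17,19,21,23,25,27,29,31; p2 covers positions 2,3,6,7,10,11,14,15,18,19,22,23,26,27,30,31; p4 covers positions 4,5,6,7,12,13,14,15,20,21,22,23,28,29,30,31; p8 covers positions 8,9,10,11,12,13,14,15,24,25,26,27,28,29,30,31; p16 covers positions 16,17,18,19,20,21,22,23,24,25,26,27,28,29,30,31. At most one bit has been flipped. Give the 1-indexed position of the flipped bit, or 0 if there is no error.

12

s1: b1⊕b3⊕b5⊕b7⊕b9⊕b11⊕b13⊕b15⊕b17⊕b19⊕b21⊕b23⊕b25⊕b27⊕b29⊕b31 = 1⊕0⊕0⊕0⊕0⊕0⊕1⊕0⊕0⊕0⊕1⊕1⊕1⊕1⊕1⊕1 = 0
s2: b2⊕b3⊕b6⊕b7⊕b10⊕b11⊕b14⊕b15⊕b18⊕b19⊕b22⊕b23⊕b26⊕b27⊕b30⊕b31 = 0⊕0⊕1⊕0⊕1⊕0⊕1⊕0⊕1⊕0⊕0⊕1⊕0⊕1⊕1⊕1 = 0
s4: b4⊕b5⊕b6⊕b7⊕b12⊕b13⊕b14⊕b15⊕b20⊕b21⊕b22⊕b23⊕b28⊕b29⊕b30⊕b31 = 1⊕0⊕1⊕0⊕0⊕1⊕1⊕0⊕0⊕1⊕0⊕1⊕0⊕1⊕1⊕1 = 1
s8: b8⊕b9⊕b10⊕b11⊕b12⊕b13⊕b14⊕b15⊕b24⊕b25⊕b26⊕b27⊕b28⊕b29⊕b30⊕b31 = 0⊕0⊕1⊕0⊕0⊕1⊕1⊕0⊕1⊕1⊕0⊕1⊕0⊕1⊕1⊕1 = 1
s16: b16⊕b17⊕b18⊕b19⊕b20⊕b21⊕b22⊕b23⊕b24⊕b25⊕b26⊕b27⊕b28⊕b29⊕b30⊕b31 = 1⊕0⊕1⊕0⊕0⊕1⊕0⊕1⊕1⊕1⊕0⊕1⊕0⊕1⊕1⊕1 = 0
Syndrome (s16...s1) = 01100 → position 12.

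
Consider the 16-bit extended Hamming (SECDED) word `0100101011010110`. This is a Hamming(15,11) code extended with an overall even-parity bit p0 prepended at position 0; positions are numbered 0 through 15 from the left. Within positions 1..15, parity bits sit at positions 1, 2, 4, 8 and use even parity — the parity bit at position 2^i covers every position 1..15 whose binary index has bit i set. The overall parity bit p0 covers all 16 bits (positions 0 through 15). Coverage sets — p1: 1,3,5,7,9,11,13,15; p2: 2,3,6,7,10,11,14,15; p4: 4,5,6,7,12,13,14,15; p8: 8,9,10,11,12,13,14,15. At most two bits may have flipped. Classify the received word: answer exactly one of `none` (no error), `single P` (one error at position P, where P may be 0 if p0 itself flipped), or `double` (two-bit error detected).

s1: b1⊕b3⊕b5⊕b7⊕b9⊕b11⊕b13⊕b15 = 1⊕0⊕0⊕0⊕1⊕1⊕1⊕0 = 0
s2: b2⊕b3⊕b6⊕b7⊕b10⊕b11⊕b14⊕b15 = 0⊕0⊕1⊕0⊕0⊕1⊕1⊕0 = 1
s4: b4⊕b5⊕b6⊕b7⊕b12⊕b13⊕b14⊕b15 = 1⊕0⊕1⊕0⊕0⊕1⊕1⊕0 = 0
s8: b8⊕b9⊕b10⊕b11⊕b12⊕b13⊕b14⊕b15 = 1⊕1⊕0⊕1⊕0⊕1⊕1⊕0 = 1
Syndrome (s8...s1) = 1010 → position 10.
Overall parity (XOR of all 16 bits, including p0): 0⊕1⊕0⊕0⊕1⊕0⊕1⊕0⊕1⊕1⊕0⊕1⊕0⊕1⊕1⊕0 = 0
Overall=0, syndrome position=10 → double-bit error detected (uncorrectable).

double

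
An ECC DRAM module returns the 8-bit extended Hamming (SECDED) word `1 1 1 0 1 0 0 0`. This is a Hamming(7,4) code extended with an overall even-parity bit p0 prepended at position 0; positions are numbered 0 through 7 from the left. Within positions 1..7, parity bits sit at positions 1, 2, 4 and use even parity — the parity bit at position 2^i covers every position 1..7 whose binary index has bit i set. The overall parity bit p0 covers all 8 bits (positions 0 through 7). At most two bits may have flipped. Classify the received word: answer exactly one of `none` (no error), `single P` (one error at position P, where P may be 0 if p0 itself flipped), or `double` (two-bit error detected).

s1: b1⊕b3⊕b5⊕b7 = 1⊕0⊕0⊕0 = 1
s2: b2⊕b3⊕b6⊕b7 = 1⊕0⊕0⊕0 = 1
s4: b4⊕b5⊕b6⊕b7 = 1⊕0⊕0⊕0 = 1
Syndrome (s4...s1) = 111 → position 7.
Overall parity (XOR of all 8 bits, including p0): 1⊕1⊕1⊕0⊕1⊕0⊕0⊕0 = 0
Overall=0, syndrome position=7 → double-bit error detected (uncorrectable).

double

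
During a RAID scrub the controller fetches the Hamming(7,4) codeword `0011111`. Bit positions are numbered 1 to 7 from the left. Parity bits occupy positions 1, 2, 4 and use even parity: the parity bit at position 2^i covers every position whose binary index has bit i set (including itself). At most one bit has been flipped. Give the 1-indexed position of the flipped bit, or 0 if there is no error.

3

s1: b1⊕b3⊕b5⊕b7 = 0⊕1⊕1⊕1 = 1
s2: b2⊕b3⊕b6⊕b7 = 0⊕1⊕1⊕1 = 1
s4: b4⊕b5⊕b6⊕b7 = 1⊕1⊕1⊕1 = 0
Syndrome (s4...s1) = 011 → position 3.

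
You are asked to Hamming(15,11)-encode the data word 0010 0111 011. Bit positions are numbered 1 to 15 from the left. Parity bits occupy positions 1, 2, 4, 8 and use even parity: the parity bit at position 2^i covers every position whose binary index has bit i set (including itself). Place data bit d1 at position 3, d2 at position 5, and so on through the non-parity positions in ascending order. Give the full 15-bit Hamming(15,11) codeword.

010001010111011

Place data bits at non-power-of-two positions: b3=0, b5=0, b6=1, b7=0, b9=0, b10=1, b11=1, b12=1, b13=0, b14=1, b15=1.
p1 = XOR of data positions {3,5,7,9,11,13,15} = 0⊕0⊕0⊕0⊕1⊕0⊕1 = 0
p2 = XOR of data positions {3,6,7,10,11,14,15} = 0⊕1⊕0⊕1⊕1⊕1⊕1 = 1
p4 = XOR of data positions {5,6,7,12,13,14,15} = 0⊕1⊕0⊕1⊕0⊕1⊕1 = 0
p8 = XOR of data positions {9,10,11,12,13,14,15} = 0⊕1⊕1⊕1⊕0⊕1⊕1 = 1
Codeword b1..b15 = 010001010111011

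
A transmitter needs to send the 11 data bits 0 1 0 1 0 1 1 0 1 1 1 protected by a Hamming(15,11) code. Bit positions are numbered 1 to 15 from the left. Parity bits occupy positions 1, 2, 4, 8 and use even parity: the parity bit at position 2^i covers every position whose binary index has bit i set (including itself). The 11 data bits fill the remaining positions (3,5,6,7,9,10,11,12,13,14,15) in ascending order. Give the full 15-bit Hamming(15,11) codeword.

Place data bits at non-power-of-two positions: b3=0, b5=1, b6=0, b7=1, b9=0, b10=1, b11=1, b12=0, b13=1, b14=1, b15=1.
p1 = XOR of data positions {3,5,7,9,11,13,15} = 0⊕1⊕1⊕0⊕1⊕1⊕1 = 1
p2 = XOR of data positions {3,6,7,10,11,14,15} = 0⊕0⊕1⊕1⊕1⊕1⊕1 = 1
p4 = XOR of data positions {5,6,7,12,13,14,15} = 1⊕0⊕1⊕0⊕1⊕1⊕1 = 1
p8 = XOR of data positions {9,10,11,12,13,14,15} = 0⊕1⊕1⊕0⊕1⊕1⊕1 = 1
Codeword b1..b15 = 110110110110111

110110110110111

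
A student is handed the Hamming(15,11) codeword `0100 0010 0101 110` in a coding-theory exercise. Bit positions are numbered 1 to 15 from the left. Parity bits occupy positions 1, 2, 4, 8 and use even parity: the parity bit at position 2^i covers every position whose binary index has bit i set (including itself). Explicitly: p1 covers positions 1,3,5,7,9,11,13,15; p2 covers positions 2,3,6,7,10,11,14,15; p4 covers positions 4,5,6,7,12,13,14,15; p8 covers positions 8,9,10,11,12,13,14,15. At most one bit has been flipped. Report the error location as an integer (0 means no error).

0

s1: b1⊕b3⊕b5⊕b7⊕b9⊕b11⊕b13⊕b15 = 0⊕0⊕0⊕1⊕0⊕0⊕1⊕0 = 0
s2: b2⊕b3⊕b6⊕b7⊕b10⊕b11⊕b14⊕b15 = 1⊕0⊕0⊕1⊕1⊕0⊕1⊕0 = 0
s4: b4⊕b5⊕b6⊕b7⊕b12⊕b13⊕b14⊕b15 = 0⊕0⊕0⊕1⊕1⊕1⊕1⊕0 = 0
s8: b8⊕b9⊕b10⊕b11⊕b12⊕b13⊕b14⊕b15 = 0⊕0⊕1⊕0⊕1⊕1⊕1⊕0 = 0
Syndrome (s8...s1) = 0000 → position 0 (no error).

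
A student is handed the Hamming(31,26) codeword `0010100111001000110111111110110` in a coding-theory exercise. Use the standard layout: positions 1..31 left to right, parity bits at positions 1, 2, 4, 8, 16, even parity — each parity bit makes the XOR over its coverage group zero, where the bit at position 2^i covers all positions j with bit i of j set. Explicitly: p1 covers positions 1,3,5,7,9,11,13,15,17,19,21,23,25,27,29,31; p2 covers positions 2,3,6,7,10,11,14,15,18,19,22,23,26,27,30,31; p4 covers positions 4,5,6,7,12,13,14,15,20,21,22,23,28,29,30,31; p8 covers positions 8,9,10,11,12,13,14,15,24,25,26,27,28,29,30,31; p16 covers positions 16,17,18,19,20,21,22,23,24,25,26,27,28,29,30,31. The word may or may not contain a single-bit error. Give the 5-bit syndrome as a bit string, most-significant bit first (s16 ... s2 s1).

s1: b1⊕b3⊕b5⊕b7⊕b9⊕b11⊕b13⊕b15⊕b17⊕b19⊕b21⊕b23⊕b25⊕b27⊕b29⊕b31 = 0⊕1⊕1⊕0⊕1⊕0⊕1⊕0⊕1⊕0⊕1⊕1⊕1⊕1⊕1⊕0 = 0
s2: b2⊕b3⊕b6⊕b7⊕b10⊕b11⊕b14⊕b15⊕b18⊕b19⊕b22⊕b23⊕b26⊕b27⊕b30⊕b31 = 0⊕1⊕0⊕0⊕1⊕0⊕0⊕0⊕1⊕0⊕1⊕1⊕1⊕1⊕1⊕0 = 0
s4: b4⊕b5⊕b6⊕b7⊕b12⊕b13⊕b14⊕b15⊕b20⊕b21⊕b22⊕b23⊕b28⊕b29⊕b30⊕b31 = 0⊕1⊕0⊕0⊕0⊕1⊕0⊕0⊕1⊕1⊕1⊕1⊕0⊕1⊕1⊕0 = 0
s8: b8⊕b9⊕b10⊕b11⊕b12⊕b13⊕b14⊕b15⊕b24⊕b25⊕b26⊕b27⊕b28⊕b29⊕b30⊕b31 = 1⊕1⊕1⊕0⊕0⊕1⊕0⊕0⊕1⊕1⊕1⊕1⊕0⊕1⊕1⊕0 = 0
s16: b16⊕b17⊕b18⊕b19⊕b20⊕b21⊕b22⊕b23⊕b24⊕b25⊕b26⊕b27⊕b28⊕b29⊕b30⊕b31 = 0⊕1⊕1⊕0⊕1⊕1⊕1⊕1⊕1⊕1⊕1⊕1⊕0⊕1⊕1⊕0 = 0
Syndrome (s16...s1) = 00000 → position 0 (no error).

00000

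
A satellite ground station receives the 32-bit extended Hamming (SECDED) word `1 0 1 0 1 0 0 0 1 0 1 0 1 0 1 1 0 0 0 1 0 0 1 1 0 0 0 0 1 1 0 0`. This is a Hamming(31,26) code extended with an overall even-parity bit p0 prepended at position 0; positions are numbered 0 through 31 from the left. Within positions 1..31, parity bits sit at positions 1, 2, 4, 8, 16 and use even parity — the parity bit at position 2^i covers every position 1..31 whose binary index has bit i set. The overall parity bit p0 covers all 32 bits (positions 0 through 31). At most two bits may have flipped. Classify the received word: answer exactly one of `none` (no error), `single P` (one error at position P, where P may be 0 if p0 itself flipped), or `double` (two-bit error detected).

single 26

s1: b1⊕b3⊕b5⊕b7⊕b9⊕b11⊕b13⊕b15⊕b17⊕b19⊕b21⊕b23⊕b25⊕b27⊕b29⊕b31 = 0⊕0⊕0⊕0⊕0⊕0⊕0⊕1⊕0⊕1⊕0⊕1⊕0⊕0⊕1⊕0 = 0
s2: b2⊕b3⊕b6⊕b7⊕b10⊕b11⊕b14⊕b15⊕b18⊕b19⊕b22⊕b23⊕b26⊕b27⊕b30⊕b31 = 1⊕0⊕0⊕0⊕1⊕0⊕1⊕1⊕0⊕1⊕1⊕1⊕0⊕0⊕0⊕0 = 1
s4: b4⊕b5⊕b6⊕b7⊕b12⊕b13⊕b14⊕b15⊕b20⊕b21⊕b22⊕b23⊕b28⊕b29⊕b30⊕b31 = 1⊕0⊕0⊕0⊕1⊕0⊕1⊕1⊕0⊕0⊕1⊕1⊕1⊕1⊕0⊕0 = 0
s8: b8⊕b9⊕b10⊕b11⊕b12⊕b13⊕b14⊕b15⊕b24⊕b25⊕b26⊕b27⊕b28⊕b29⊕b30⊕b31 = 1⊕0⊕1⊕0⊕1⊕0⊕1⊕1⊕0⊕0⊕0⊕0⊕1⊕1⊕0⊕0 = 1
s16: b16⊕b17⊕b18⊕b19⊕b20⊕b21⊕b22⊕b23⊕b24⊕b25⊕b26⊕b27⊕b28⊕b29⊕b30⊕b31 = 0⊕0⊕0⊕1⊕0⊕0⊕1⊕1⊕0⊕0⊕0⊕0⊕1⊕1⊕0⊕0 = 1
Syndrome (s16...s1) = 11010 → position 26.
Overall parity (XOR of all 32 bits, including p0): 1⊕0⊕1⊕0⊕1⊕0⊕0⊕0⊕1⊕0⊕1⊕0⊕1⊕0⊕1⊕1⊕0⊕0⊕0⊕1⊕0⊕0⊕1⊕1⊕0⊕0⊕0⊕0⊕1⊕1⊕0⊕0 = 1
Overall=1, syndrome position=26 → single-bit error at position 26.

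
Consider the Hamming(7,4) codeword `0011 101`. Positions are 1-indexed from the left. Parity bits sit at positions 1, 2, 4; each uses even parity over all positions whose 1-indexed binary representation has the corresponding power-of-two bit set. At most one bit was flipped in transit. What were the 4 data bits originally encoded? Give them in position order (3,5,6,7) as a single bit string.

1001

s1: b1⊕b3⊕b5⊕b7 = 0⊕1⊕1⊕1 = 1
s2: b2⊕b3⊕b6⊕b7 = 0⊕1⊕0⊕1 = 0
s4: b4⊕b5⊕b6⊕b7 = 1⊕1⊕0⊕1 = 1
Syndrome (s4...s1) = 101 → position 5.
Flip bit 5: corrected codeword = 0011001
Data bits at positions 3,5,6,7: 1001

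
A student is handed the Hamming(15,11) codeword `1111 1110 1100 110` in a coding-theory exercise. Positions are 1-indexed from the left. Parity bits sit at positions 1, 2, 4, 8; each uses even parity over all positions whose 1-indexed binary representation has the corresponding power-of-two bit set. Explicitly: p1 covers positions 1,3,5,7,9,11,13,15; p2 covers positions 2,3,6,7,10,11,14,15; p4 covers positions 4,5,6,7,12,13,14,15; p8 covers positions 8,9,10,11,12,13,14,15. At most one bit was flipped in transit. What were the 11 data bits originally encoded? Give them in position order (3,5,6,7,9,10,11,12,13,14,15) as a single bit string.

s1: b1⊕b3⊕b5⊕b7⊕b9⊕b11⊕b13⊕b15 = 1⊕1⊕1⊕1⊕1⊕0⊕1⊕0 = 0
s2: b2⊕b3⊕b6⊕b7⊕b10⊕b11⊕b14⊕b15 = 1⊕1⊕1⊕1⊕1⊕0⊕1⊕0 = 0
s4: b4⊕b5⊕b6⊕b7⊕b12⊕b13⊕b14⊕b15 = 1⊕1⊕1⊕1⊕0⊕1⊕1⊕0 = 0
s8: b8⊕b9⊕b10⊕b11⊕b12⊕b13⊕b14⊕b15 = 0⊕1⊕1⊕0⊕0⊕1⊕1⊕0 = 0
Syndrome (s8...s1) = 0000 → position 0 (no error).
No correction needed.
Data bits at positions 3,5,6,7,9,10,11,12,13,14,15: 11111100110

11111100110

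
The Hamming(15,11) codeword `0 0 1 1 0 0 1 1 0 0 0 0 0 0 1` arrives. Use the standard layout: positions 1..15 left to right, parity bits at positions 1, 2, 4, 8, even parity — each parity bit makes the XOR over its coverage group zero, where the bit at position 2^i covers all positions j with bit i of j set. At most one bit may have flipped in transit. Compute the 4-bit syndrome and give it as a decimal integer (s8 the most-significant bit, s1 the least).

7

s1: b1⊕b3⊕b5⊕b7⊕b9⊕b11⊕b13⊕b15 = 0⊕1⊕0⊕1⊕0⊕0⊕0⊕1 = 1
s2: b2⊕b3⊕b6⊕b7⊕b10⊕b11⊕b14⊕b15 = 0⊕1⊕0⊕1⊕0⊕0⊕0⊕1 = 1
s4: b4⊕b5⊕b6⊕b7⊕b12⊕b13⊕b14⊕b15 = 1⊕0⊕0⊕1⊕0⊕0⊕0⊕1 = 1
s8: b8⊕b9⊕b10⊕b11⊕b12⊕b13⊕b14⊕b15 = 1⊕0⊕0⊕0⊕0⊕0⊕0⊕1 = 0
Syndrome (s8...s1) = 0111 → position 7.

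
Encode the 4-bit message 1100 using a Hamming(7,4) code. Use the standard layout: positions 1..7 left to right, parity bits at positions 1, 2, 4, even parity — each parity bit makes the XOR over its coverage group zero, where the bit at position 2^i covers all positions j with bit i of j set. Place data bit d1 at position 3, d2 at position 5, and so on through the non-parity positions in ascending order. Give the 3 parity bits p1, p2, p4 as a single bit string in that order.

011

Place data bits at non-power-of-two positions: b3=1, b5=1, b6=0, b7=0.
p1 = XOR of data positions {3,5,7} = 1⊕1⊕0 = 0
p2 = XOR of data positions {3,6,7} = 1⊕0⊕0 = 1
p4 = XOR of data positions {5,6,7} = 1⊕0⊕0 = 1
Parity bits p1,p2,p4 = 011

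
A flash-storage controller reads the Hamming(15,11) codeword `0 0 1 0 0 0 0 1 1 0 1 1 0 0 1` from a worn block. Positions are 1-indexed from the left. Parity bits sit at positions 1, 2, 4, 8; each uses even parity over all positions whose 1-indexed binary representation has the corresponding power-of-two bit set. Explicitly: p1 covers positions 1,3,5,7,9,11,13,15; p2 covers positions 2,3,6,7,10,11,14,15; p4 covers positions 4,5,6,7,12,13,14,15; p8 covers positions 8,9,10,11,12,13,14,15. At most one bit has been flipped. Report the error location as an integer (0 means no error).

s1: b1⊕b3⊕b5⊕b7⊕b9⊕b11⊕b13⊕b15 = 0⊕1⊕0⊕0⊕1⊕1⊕0⊕1 = 0
s2: b2⊕b3⊕b6⊕b7⊕b10⊕b11⊕b14⊕b15 = 0⊕1⊕0⊕0⊕0⊕1⊕0⊕1 = 1
s4: b4⊕b5⊕b6⊕b7⊕b12⊕b13⊕b14⊕b15 = 0⊕0⊕0⊕0⊕1⊕0⊕0⊕1 = 0
s8: b8⊕b9⊕b10⊕b11⊕b12⊕b13⊕b14⊕b15 = 1⊕1⊕0⊕1⊕1⊕0⊕0⊕1 = 1
Syndrome (s8...s1) = 1010 → position 10.

10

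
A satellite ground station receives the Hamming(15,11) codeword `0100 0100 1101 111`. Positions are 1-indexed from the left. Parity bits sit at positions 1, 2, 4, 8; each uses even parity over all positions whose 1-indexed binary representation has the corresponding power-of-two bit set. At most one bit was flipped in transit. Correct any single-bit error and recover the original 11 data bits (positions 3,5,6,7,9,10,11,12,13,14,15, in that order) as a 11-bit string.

s1: b1⊕b3⊕b5⊕b7⊕b9⊕b11⊕b13⊕b15 = 0⊕0⊕0⊕0⊕1⊕0⊕1⊕1 = 1
s2: b2⊕b3⊕b6⊕b7⊕b10⊕b11⊕b14⊕b15 = 1⊕0⊕1⊕0⊕1⊕0⊕1⊕1 = 1
s4: b4⊕b5⊕b6⊕b7⊕b12⊕b13⊕b14⊕b15 = 0⊕0⊕1⊕0⊕1⊕1⊕1⊕1 = 1
s8: b8⊕b9⊕b10⊕b11⊕b12⊕b13⊕b14⊕b15 = 0⊕1⊕1⊕0⊕1⊕1⊕1⊕1 = 0
Syndrome (s8...s1) = 0111 → position 7.
Flip bit 7: corrected codeword = 010001101101111
Data bits at positions 3,5,6,7,9,10,11,12,13,14,15: 00111101111

00111101111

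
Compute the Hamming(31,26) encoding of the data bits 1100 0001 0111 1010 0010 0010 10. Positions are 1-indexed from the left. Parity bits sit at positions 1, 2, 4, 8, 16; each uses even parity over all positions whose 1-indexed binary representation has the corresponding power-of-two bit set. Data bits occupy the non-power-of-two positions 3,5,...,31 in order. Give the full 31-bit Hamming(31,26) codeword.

Place data bits at non-power-of-two positions: b3=1, b5=1, b6=0, b7=0, b9=0, b10=0, b11=0, b12=1, b13=0, b14=1, b15=1, b17=1, b18=1, b19=0, b20=1, b21=0, b22=0, b23=0, b24=1, b25=0, b26=0, b27=0, b28=1, b29=0, b30=1, b31=0.
p1 = XOR of data positions {3,5,7,9,11,13,15,17,19,21,23,25,27,29,31} = 1⊕1⊕0⊕0⊕0⊕0⊕1⊕1⊕0⊕0⊕0⊕0⊕0⊕0⊕0 = 0
p2 = XOR of data positions {3,6,7,10,11,14,15,18,19,22,23,26,27,30,31} = 1⊕0⊕0⊕0⊕0⊕1⊕1⊕1⊕0⊕0⊕0⊕0⊕0⊕1⊕0 = 1
p4 = XOR of data positions {5,6,7,12,13,14,15,20,21,22,23,28,29,30,31} = 1⊕0⊕0⊕1⊕0⊕1⊕1⊕1⊕0⊕0⊕0⊕1⊕0⊕1⊕0 = 1
p8 = XOR of data positions {9,10,11,12,13,14,15,24,25,26,27,28,29,30,31} = 0⊕0⊕0⊕1⊕0⊕1⊕1⊕1⊕0⊕0⊕0⊕1⊕0⊕1⊕0 = 0
p16 = XOR of data positions {17,18,19,20,21,22,23,24,25,26,27,28,29,30,31} = 1⊕1⊕0⊕1⊕0⊕0⊕0⊕1⊕0⊕0⊕0⊕1⊕0⊕1⊕0 = 0
Codeword b1..b31 = 0111100000010110110100010001010

0111100000010110110100010001010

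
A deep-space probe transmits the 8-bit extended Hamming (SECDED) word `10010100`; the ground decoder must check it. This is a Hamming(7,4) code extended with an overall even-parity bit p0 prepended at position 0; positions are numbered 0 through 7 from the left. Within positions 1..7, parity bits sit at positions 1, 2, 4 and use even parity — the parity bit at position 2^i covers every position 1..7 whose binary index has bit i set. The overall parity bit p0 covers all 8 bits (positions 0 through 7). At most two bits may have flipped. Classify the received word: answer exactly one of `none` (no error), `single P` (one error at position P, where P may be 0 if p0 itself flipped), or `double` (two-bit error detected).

s1: b1⊕b3⊕b5⊕b7 = 0⊕1⊕1⊕0 = 0
s2: b2⊕b3⊕b6⊕b7 = 0⊕1⊕0⊕0 = 1
s4: b4⊕b5⊕b6⊕b7 = 0⊕1⊕0⊕0 = 1
Syndrome (s4...s1) = 110 → position 6.
Overall parity (XOR of all 8 bits, including p0): 1⊕0⊕0⊕1⊕0⊕1⊕0⊕0 = 1
Overall=1, syndrome position=6 → single-bit error at position 6.

single 6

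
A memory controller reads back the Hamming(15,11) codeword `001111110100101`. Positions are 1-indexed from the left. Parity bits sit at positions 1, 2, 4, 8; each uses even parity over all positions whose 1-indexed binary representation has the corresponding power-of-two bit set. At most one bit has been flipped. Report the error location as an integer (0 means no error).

3

s1: b1⊕b3⊕b5⊕b7⊕b9⊕b11⊕b13⊕b15 = 0⊕1⊕1⊕1⊕0⊕0⊕1⊕1 = 1
s2: b2⊕b3⊕b6⊕b7⊕b10⊕b11⊕b14⊕b15 = 0⊕1⊕1⊕1⊕1⊕0⊕0⊕1 = 1
s4: b4⊕b5⊕b6⊕b7⊕b12⊕b13⊕b14⊕b15 = 1⊕1⊕1⊕1⊕0⊕1⊕0⊕1 = 0
s8: b8⊕b9⊕b10⊕b11⊕b12⊕b13⊕b14⊕b15 = 1⊕0⊕1⊕0⊕0⊕1⊕0⊕1 = 0
Syndrome (s8...s1) = 0011 → position 3.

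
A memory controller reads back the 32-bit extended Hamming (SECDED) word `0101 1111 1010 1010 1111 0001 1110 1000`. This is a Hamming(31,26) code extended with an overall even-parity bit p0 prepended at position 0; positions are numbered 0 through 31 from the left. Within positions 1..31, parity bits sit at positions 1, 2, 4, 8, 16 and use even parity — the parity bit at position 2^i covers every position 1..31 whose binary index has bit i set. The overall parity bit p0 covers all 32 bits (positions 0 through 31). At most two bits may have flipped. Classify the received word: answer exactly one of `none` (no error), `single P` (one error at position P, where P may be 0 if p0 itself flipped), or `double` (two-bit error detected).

s1: b1⊕b3⊕b5⊕b7⊕b9⊕b11⊕b13⊕b15⊕b17⊕b19⊕b21⊕b23⊕b25⊕b27⊕b29⊕b31 = 1⊕1⊕1⊕1⊕0⊕0⊕0⊕0⊕1⊕1⊕0⊕1⊕1⊕0⊕0⊕0 = 0
s2: b2⊕b3⊕b6⊕b7⊕b10⊕b11⊕b14⊕b15⊕b18⊕b19⊕b22⊕b23⊕b26⊕b27⊕b30⊕b31 = 0⊕1⊕1⊕1⊕1⊕0⊕1⊕0⊕1⊕1⊕0⊕1⊕1⊕0⊕0⊕0 = 1
s4: b4⊕b5⊕b6⊕b7⊕b12⊕b13⊕b14⊕b15⊕b20⊕b21⊕b22⊕b23⊕b28⊕b29⊕b30⊕b31 = 1⊕1⊕1⊕1⊕1⊕0⊕1⊕0⊕0⊕0⊕0⊕1⊕1⊕0⊕0⊕0 = 0
s8: b8⊕b9⊕b10⊕b11⊕b12⊕b13⊕b14⊕b15⊕b24⊕b25⊕b26⊕b27⊕b28⊕b29⊕b30⊕b31 = 1⊕0⊕1⊕0⊕1⊕0⊕1⊕0⊕1⊕1⊕1⊕0⊕1⊕0⊕0⊕0 = 0
s16: b16⊕b17⊕b18⊕b19⊕b20⊕b21⊕b22⊕b23⊕b24⊕b25⊕b26⊕b27⊕b28⊕b29⊕b30⊕b31 = 1⊕1⊕1⊕1⊕0⊕0⊕0⊕1⊕1⊕1⊕1⊕0⊕1⊕0⊕0⊕0 = 1
Syndrome (s16...s1) = 10010 → position 18.
Overall parity (XOR of all 32 bits, including p0): 0⊕1⊕0⊕1⊕1⊕1⊕1⊕1⊕1⊕0⊕1⊕0⊕1⊕0⊕1⊕0⊕1⊕1⊕1⊕1⊕0⊕0⊕0⊕1⊕1⊕1⊕1⊕0⊕1⊕0⊕0⊕0 = 1
Overall=1, syndrome position=18 → single-bit error at position 18.

single 18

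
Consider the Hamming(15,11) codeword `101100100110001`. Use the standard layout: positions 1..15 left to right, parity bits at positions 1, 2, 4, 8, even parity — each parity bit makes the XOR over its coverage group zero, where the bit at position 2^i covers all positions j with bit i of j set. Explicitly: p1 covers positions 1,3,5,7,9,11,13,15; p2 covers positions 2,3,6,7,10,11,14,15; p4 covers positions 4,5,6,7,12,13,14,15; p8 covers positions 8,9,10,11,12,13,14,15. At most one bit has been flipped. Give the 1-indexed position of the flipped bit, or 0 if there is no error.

s1: b1⊕b3⊕b5⊕b7⊕b9⊕b11⊕b13⊕b15 = 1⊕1⊕0⊕1⊕0⊕1⊕0⊕1 = 1
s2: b2⊕b3⊕b6⊕b7⊕b10⊕b11⊕b14⊕b15 = 0⊕1⊕0⊕1⊕1⊕1⊕0⊕1 = 1
s4: b4⊕b5⊕b6⊕b7⊕b12⊕b13⊕b14⊕b15 = 1⊕0⊕0⊕1⊕0⊕0⊕0⊕1 = 1
s8: b8⊕b9⊕b10⊕b11⊕b12⊕b13⊕b14⊕b15 = 0⊕0⊕1⊕1⊕0⊕0⊕0⊕1 = 1
Syndrome (s8...s1) = 1111 → position 15.

15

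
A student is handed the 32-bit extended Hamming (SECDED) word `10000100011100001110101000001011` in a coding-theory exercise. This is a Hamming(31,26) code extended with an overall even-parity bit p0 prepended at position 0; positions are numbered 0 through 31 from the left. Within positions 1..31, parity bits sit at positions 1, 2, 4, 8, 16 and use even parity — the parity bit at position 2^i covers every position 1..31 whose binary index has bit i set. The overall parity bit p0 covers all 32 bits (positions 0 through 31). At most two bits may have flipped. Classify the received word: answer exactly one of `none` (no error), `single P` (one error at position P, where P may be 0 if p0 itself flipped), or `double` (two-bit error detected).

single 1

s1: b1⊕b3⊕b5⊕b7⊕b9⊕b11⊕b13⊕b15⊕b17⊕b19⊕b21⊕b23⊕b25⊕b27⊕b29⊕b31 = 0⊕0⊕1⊕0⊕1⊕1⊕0⊕0⊕1⊕0⊕0⊕0⊕0⊕0⊕0⊕1 = 1
s2: b2⊕b3⊕b6⊕b7⊕b10⊕b11⊕b14⊕b15⊕b18⊕b19⊕b22⊕b23⊕b26⊕b27⊕b30⊕b31 = 0⊕0⊕0⊕0⊕1⊕1⊕0⊕0⊕1⊕0⊕1⊕0⊕0⊕0⊕1⊕1 = 0
s4: b4⊕b5⊕b6⊕b7⊕b12⊕b13⊕b14⊕b15⊕b20⊕b21⊕b22⊕b23⊕b28⊕b29⊕b30⊕b31 = 0⊕1⊕0⊕0⊕0⊕0⊕0⊕0⊕1⊕0⊕1⊕0⊕1⊕0⊕1⊕1 = 0
s8: b8⊕b9⊕b10⊕b11⊕b12⊕b13⊕b14⊕b15⊕b24⊕b25⊕b26⊕b27⊕b28⊕b29⊕b30⊕b31 = 0⊕1⊕1⊕1⊕0⊕0⊕0⊕0⊕0⊕0⊕0⊕0⊕1⊕0⊕1⊕1 = 0
s16: b16⊕b17⊕b18⊕b19⊕b20⊕b21⊕b22⊕b23⊕b24⊕b25⊕b26⊕b27⊕b28⊕b29⊕b30⊕b31 = 1⊕1⊕1⊕0⊕1⊕0⊕1⊕0⊕0⊕0⊕0⊕0⊕1⊕0⊕1⊕1 = 0
Syndrome (s16...s1) = 00001 → position 1.
Overall parity (XOR of all 32 bits, including p0): 1⊕0⊕0⊕0⊕0⊕1⊕0⊕0⊕0⊕1⊕1⊕1⊕0⊕0⊕0⊕0⊕1⊕1⊕1⊕0⊕1⊕0⊕1⊕0⊕0⊕0⊕0⊕0⊕1⊕0⊕1⊕1 = 1
Overall=1, syndrome position=1 → single-bit error at position 1.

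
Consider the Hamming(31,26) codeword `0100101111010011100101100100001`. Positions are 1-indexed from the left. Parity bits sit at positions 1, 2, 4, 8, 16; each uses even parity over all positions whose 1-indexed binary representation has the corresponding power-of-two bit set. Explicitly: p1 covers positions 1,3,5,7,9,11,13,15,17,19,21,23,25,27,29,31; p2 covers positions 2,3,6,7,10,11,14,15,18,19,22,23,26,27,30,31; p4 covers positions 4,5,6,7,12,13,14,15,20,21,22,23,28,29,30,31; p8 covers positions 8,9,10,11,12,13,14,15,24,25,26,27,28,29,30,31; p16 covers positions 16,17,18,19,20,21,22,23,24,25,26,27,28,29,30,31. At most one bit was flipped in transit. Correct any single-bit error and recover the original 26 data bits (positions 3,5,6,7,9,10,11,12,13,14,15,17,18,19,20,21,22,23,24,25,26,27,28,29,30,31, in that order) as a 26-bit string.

01011101001100101101100001

s1: b1⊕b3⊕b5⊕b7⊕b9⊕b11⊕b13⊕b15⊕b17⊕b19⊕b21⊕b23⊕b25⊕b27⊕b29⊕b31 = 0⊕0⊕1⊕1⊕1⊕0⊕0⊕1⊕1⊕0⊕0⊕1⊕0⊕0⊕0⊕1 = 1
s2: b2⊕b3⊕b6⊕b7⊕b10⊕b11⊕b14⊕b15⊕b18⊕b19⊕b22⊕b23⊕b26⊕b27⊕b30⊕b31 = 1⊕0⊕0⊕1⊕1⊕0⊕0⊕1⊕0⊕0⊕1⊕1⊕1⊕0⊕0⊕1 = 0
s4: b4⊕b5⊕b6⊕b7⊕b12⊕b13⊕b14⊕b15⊕b20⊕b21⊕b22⊕b23⊕b28⊕b29⊕b30⊕b31 = 0⊕1⊕0⊕1⊕1⊕0⊕0⊕1⊕1⊕0⊕1⊕1⊕0⊕0⊕0⊕1 = 0
s8: b8⊕b9⊕b10⊕b11⊕b12⊕b13⊕b14⊕b15⊕b24⊕b25⊕b26⊕b27⊕b28⊕b29⊕b30⊕b31 = 1⊕1⊕1⊕0⊕1⊕0⊕0⊕1⊕0⊕0⊕1⊕0⊕0⊕0⊕0⊕1 = 1
s16: b16⊕b17⊕b18⊕b19⊕b20⊕b21⊕b22⊕b23⊕b24⊕b25⊕b26⊕b27⊕b28⊕b29⊕b30⊕b31 = 1⊕1⊕0⊕0⊕1⊕0⊕1⊕1⊕0⊕0⊕1⊕0⊕0⊕0⊕0⊕1 = 1
Syndrome (s16...s1) = 11001 → position 25.
Flip bit 25: corrected codeword = 0100101111010011100101101100001
Data bits at positions 3,5,6,7,9,10,11,12,13,14,15,17,18,19,20,21,22,23,24,25,26,27,28,29,30,31: 01011101001100101101100001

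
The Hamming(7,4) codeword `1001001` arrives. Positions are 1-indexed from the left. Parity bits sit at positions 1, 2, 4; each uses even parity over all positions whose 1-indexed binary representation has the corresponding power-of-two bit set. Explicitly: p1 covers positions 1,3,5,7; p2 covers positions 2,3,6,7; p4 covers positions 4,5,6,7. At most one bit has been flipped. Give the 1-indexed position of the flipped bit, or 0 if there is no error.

2

s1: b1⊕b3⊕b5⊕b7 = 1⊕0⊕0⊕1 = 0
s2: b2⊕b3⊕b6⊕b7 = 0⊕0⊕0⊕1 = 1
s4: b4⊕b5⊕b6⊕b7 = 1⊕0⊕0⊕1 = 0
Syndrome (s4...s1) = 010 → position 2.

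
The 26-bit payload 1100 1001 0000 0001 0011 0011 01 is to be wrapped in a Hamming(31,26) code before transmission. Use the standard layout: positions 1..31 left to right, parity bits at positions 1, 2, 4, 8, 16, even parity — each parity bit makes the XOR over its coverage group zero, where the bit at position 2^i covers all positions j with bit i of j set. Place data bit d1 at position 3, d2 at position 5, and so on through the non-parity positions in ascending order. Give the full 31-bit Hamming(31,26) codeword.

Place data bits at non-power-of-two positions: b3=1, b5=1, b6=0, b7=0, b9=1, b10=0, b11=0, b12=1, b13=0, b14=0, b15=0, b17=0, b18=0, b19=0, b20=0, b21=1, b22=0, b23=0, b24=1, b25=1, b26=0, b27=0, b28=1, b29=1, b30=0, b31=1.
p1 = XOR of data positions {3,5,7,9,11,13,15,17,19,21,23,25,27,29,31} = 1⊕1⊕0⊕1⊕0⊕0⊕0⊕0⊕0⊕1⊕0⊕1⊕0⊕1⊕1 = 1
p2 = XOR of data positions {3,6,7,10,11,14,15,18,19,22,23,26,27,30,31} = 1⊕0⊕0⊕0⊕0⊕0⊕0⊕0⊕0⊕0⊕0⊕0⊕0⊕0⊕1 = 0
p4 = XOR of data positions {5,6,7,12,13,14,15,20,21,22,23,28,29,30,31} = 1⊕0⊕0⊕1⊕0⊕0⊕0⊕0⊕1⊕0⊕0⊕1⊕1⊕0⊕1 = 0
p8 = XOR of data positions {9,10,11,12,13,14,15,24,25,26,27,28,29,30,31} = 1⊕0⊕0⊕1⊕0⊕0⊕0⊕1⊕1⊕0⊕0⊕1⊕1⊕0⊕1 = 1
p16 = XOR of data positions {17,18,19,20,21,22,23,24,25,26,27,28,29,30,31} = 0⊕0⊕0⊕0⊕1⊕0⊕0⊕1⊕1⊕0⊕0⊕1⊕1⊕0⊕1 = 0
Codeword b1..b31 = 1010100110010000000010011001101

1010100110010000000010011001101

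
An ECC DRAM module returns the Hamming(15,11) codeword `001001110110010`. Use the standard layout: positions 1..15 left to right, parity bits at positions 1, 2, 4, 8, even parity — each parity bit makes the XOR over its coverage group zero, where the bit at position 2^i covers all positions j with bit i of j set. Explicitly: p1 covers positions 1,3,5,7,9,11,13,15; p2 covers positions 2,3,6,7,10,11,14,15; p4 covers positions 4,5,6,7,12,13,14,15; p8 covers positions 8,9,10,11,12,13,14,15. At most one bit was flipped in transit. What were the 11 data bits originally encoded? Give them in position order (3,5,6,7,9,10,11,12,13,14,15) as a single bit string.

11110110010

s1: b1⊕b3⊕b5⊕b7⊕b9⊕b11⊕b13⊕b15 = 0⊕1⊕0⊕1⊕0⊕1⊕0⊕0 = 1
s2: b2⊕b3⊕b6⊕b7⊕b10⊕b11⊕b14⊕b15 = 0⊕1⊕1⊕1⊕1⊕1⊕1⊕0 = 0
s4: b4⊕b5⊕b6⊕b7⊕b12⊕b13⊕b14⊕b15 = 0⊕0⊕1⊕1⊕0⊕0⊕1⊕0 = 1
s8: b8⊕b9⊕b10⊕b11⊕b12⊕b13⊕b14⊕b15 = 1⊕0⊕1⊕1⊕0⊕0⊕1⊕0 = 0
Syndrome (s8...s1) = 0101 → position 5.
Flip bit 5: corrected codeword = 001011110110010
Data bits at positions 3,5,6,7,9,10,11,12,13,14,15: 11110110010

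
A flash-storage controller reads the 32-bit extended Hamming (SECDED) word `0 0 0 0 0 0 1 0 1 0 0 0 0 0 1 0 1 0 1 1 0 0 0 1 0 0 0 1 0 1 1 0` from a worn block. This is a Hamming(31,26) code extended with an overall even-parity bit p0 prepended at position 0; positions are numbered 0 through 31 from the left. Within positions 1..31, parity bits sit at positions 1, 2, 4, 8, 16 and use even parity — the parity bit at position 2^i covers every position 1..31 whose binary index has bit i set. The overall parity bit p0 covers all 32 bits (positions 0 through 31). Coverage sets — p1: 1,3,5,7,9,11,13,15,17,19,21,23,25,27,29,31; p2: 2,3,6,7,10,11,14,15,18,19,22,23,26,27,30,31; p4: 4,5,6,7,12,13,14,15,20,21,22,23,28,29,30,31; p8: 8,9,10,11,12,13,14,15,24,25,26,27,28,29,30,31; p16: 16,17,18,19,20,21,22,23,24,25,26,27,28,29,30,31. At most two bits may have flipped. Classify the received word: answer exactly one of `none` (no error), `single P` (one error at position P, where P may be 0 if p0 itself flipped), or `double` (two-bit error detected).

s1: b1⊕b3⊕b5⊕b7⊕b9⊕b11⊕b13⊕b15⊕b17⊕b19⊕b21⊕b23⊕b25⊕b27⊕b29⊕b31 = 0⊕0⊕0⊕0⊕0⊕0⊕0⊕0⊕0⊕1⊕0⊕1⊕0⊕1⊕1⊕0 = 0
s2: b2⊕b3⊕b6⊕b7⊕b10⊕b11⊕b14⊕b15⊕b18⊕b19⊕b22⊕b23⊕b26⊕b27⊕b30⊕b31 = 0⊕0⊕1⊕0⊕0⊕0⊕1⊕0⊕1⊕1⊕0⊕1⊕0⊕1⊕1⊕0 = 1
s4: b4⊕b5⊕b6⊕b7⊕b12⊕b13⊕b14⊕b15⊕b20⊕b21⊕b22⊕b23⊕b28⊕b29⊕b30⊕b31 = 0⊕0⊕1⊕0⊕0⊕0⊕1⊕0⊕0⊕0⊕0⊕1⊕0⊕1⊕1⊕0 = 1
s8: b8⊕b9⊕b10⊕b11⊕b12⊕b13⊕b14⊕b15⊕b24⊕b25⊕b26⊕b27⊕b28⊕b29⊕b30⊕b31 = 1⊕0⊕0⊕0⊕0⊕0⊕1⊕0⊕0⊕0⊕0⊕1⊕0⊕1⊕1⊕0 = 1
s16: b16⊕b17⊕b18⊕b19⊕b20⊕b21⊕b22⊕b23⊕b24⊕b25⊕b26⊕b27⊕b28⊕b29⊕b30⊕b31 = 1⊕0⊕1⊕1⊕0⊕0⊕0⊕1⊕0⊕0⊕0⊕1⊕0⊕1⊕1⊕0 = 1
Syndrome (s16...s1) = 11110 → position 30.
Overall parity (XOR of all 32 bits, including p0): 0⊕0⊕0⊕0⊕0⊕0⊕1⊕0⊕1⊕0⊕0⊕0⊕0⊕0⊕1⊕0⊕1⊕0⊕1⊕1⊕0⊕0⊕0⊕1⊕0⊕0⊕0⊕1⊕0⊕1⊕1⊕0 = 0
Overall=0, syndrome position=30 → double-bit error detected (uncorrectable).

double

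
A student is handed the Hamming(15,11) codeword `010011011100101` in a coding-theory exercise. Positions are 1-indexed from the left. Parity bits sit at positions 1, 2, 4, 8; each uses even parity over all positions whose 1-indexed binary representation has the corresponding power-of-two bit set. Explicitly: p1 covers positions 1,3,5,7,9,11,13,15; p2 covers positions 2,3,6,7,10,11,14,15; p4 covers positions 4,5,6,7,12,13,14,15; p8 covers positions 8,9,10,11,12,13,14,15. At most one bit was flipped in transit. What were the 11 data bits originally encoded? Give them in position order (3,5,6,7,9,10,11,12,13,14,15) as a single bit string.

s1: b1⊕b3⊕b5⊕b7⊕b9⊕b11⊕b13⊕b15 = 0⊕0⊕1⊕0⊕1⊕0⊕1⊕1 = 0
s2: b2⊕b3⊕b6⊕b7⊕b10⊕b11⊕b14⊕b15 = 1⊕0⊕1⊕0⊕1⊕0⊕0⊕1 = 0
s4: b4⊕b5⊕b6⊕b7⊕b12⊕b13⊕b14⊕b15 = 0⊕1⊕1⊕0⊕0⊕1⊕0⊕1 = 0
s8: b8⊕b9⊕b10⊕b11⊕b12⊕b13⊕b14⊕b15 = 1⊕1⊕1⊕0⊕0⊕1⊕0⊕1 = 1
Syndrome (s8...s1) = 1000 → position 8.
Flip bit 8: corrected codeword = 010011001100101
Data bits at positions 3,5,6,7,9,10,11,12,13,14,15: 01101100101

01101100101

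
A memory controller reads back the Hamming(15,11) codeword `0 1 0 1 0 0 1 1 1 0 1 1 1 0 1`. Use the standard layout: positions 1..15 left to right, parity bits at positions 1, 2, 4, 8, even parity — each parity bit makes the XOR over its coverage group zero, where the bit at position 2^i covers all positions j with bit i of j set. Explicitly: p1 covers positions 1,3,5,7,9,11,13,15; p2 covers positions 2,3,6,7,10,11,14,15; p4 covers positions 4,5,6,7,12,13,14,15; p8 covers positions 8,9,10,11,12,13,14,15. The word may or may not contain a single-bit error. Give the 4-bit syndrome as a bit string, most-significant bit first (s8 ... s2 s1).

0101

s1: b1⊕b3⊕b5⊕b7⊕b9⊕b11⊕b13⊕b15 = 0⊕0⊕0⊕1⊕1⊕1⊕1⊕1 = 1
s2: b2⊕b3⊕b6⊕b7⊕b10⊕b11⊕b14⊕b15 = 1⊕0⊕0⊕1⊕0⊕1⊕0⊕1 = 0
s4: b4⊕b5⊕b6⊕b7⊕b12⊕b13⊕b14⊕b15 = 1⊕0⊕0⊕1⊕1⊕1⊕0⊕1 = 1
s8: b8⊕b9⊕b10⊕b11⊕b12⊕b13⊕b14⊕b15 = 1⊕1⊕0⊕1⊕1⊕1⊕0⊕1 = 0
Syndrome (s8...s1) = 0101 → position 5.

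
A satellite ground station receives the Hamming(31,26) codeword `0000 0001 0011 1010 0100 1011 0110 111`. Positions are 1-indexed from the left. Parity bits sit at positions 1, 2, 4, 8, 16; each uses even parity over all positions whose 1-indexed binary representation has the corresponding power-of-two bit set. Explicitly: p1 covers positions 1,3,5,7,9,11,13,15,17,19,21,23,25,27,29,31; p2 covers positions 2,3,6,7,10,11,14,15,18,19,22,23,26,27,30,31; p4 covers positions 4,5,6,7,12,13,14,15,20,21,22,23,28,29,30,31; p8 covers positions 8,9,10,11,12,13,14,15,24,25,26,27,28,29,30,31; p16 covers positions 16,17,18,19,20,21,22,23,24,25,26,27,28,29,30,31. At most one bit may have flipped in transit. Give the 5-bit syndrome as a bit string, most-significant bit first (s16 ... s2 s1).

s1: b1⊕b3⊕b5⊕b7⊕b9⊕b11⊕b13⊕b15⊕b17⊕b19⊕b21⊕b23⊕b25⊕b27⊕b29⊕b31 = 0⊕0⊕0⊕0⊕0⊕1⊕1⊕1⊕0⊕0⊕1⊕1⊕0⊕1⊕1⊕1 = 0
s2: b2⊕b3⊕b6⊕b7⊕b10⊕b11⊕b14⊕b15⊕b18⊕b19⊕b22⊕b23⊕b26⊕b27⊕b30⊕b31 = 0⊕0⊕0⊕0⊕0⊕1⊕0⊕1⊕1⊕0⊕0⊕1⊕1⊕1⊕1⊕1 = 0
s4: b4⊕b5⊕b6⊕b7⊕b12⊕b13⊕b14⊕b15⊕b20⊕b21⊕b22⊕b23⊕b28⊕b29⊕b30⊕b31 = 0⊕0⊕0⊕0⊕1⊕1⊕0⊕1⊕0⊕1⊕0⊕1⊕0⊕1⊕1⊕1 = 0
s8: b8⊕b9⊕b10⊕b11⊕b12⊕b13⊕b14⊕b15⊕b24⊕b25⊕b26⊕b27⊕b28⊕b29⊕b30⊕b31 = 1⊕0⊕0⊕1⊕1⊕1⊕0⊕1⊕1⊕0⊕1⊕1⊕0⊕1⊕1⊕1 = 1
s16: b16⊕b17⊕b18⊕b19⊕b20⊕b21⊕b22⊕b23⊕b24⊕b25⊕b26⊕b27⊕b28⊕b29⊕b30⊕b31 = 0⊕0⊕1⊕0⊕0⊕1⊕0⊕1⊕1⊕0⊕1⊕1⊕0⊕1⊕1⊕1 = 1
Syndrome (s16...s1) = 11000 → position 24.

11000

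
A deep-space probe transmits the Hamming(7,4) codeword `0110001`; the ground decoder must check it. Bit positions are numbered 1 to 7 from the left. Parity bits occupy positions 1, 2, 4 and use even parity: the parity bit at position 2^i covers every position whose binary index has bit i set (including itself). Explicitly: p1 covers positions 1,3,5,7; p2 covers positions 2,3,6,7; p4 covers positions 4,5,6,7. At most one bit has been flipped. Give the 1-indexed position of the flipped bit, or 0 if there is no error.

s1: b1⊕b3⊕b5⊕b7 = 0⊕1⊕0⊕1 = 0
s2: b2⊕b3⊕b6⊕b7 = 1⊕1⊕0⊕1 = 1
s4: b4⊕b5⊕b6⊕b7 = 0⊕0⊕0⊕1 = 1
Syndrome (s4...s1) = 110 → position 6.

6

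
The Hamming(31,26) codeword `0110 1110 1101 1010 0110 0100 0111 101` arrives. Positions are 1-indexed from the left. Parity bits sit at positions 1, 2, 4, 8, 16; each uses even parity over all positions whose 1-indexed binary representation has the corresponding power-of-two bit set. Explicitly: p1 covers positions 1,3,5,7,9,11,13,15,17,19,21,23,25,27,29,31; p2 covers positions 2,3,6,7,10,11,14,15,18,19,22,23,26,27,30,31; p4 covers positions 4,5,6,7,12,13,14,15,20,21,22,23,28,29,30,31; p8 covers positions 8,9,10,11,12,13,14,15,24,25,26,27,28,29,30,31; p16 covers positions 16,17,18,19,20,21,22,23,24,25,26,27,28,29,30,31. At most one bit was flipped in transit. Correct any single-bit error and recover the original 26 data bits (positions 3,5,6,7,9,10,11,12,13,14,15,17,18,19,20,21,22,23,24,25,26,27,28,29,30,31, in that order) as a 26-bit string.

11111101101011001000111101

s1: b1⊕b3⊕b5⊕b7⊕b9⊕b11⊕b13⊕b15⊕b17⊕b19⊕b21⊕b23⊕b25⊕b27⊕b29⊕b31 = 0⊕1⊕1⊕1⊕1⊕0⊕1⊕1⊕0⊕1⊕0⊕0⊕0⊕1⊕1⊕1 = 0
s2: b2⊕b3⊕b6⊕b7⊕b10⊕b11⊕b14⊕b15⊕b18⊕b19⊕b22⊕b23⊕b26⊕b27⊕b30⊕b31 = 1⊕1⊕1⊕1⊕1⊕0⊕0⊕1⊕1⊕1⊕1⊕0⊕1⊕1⊕0⊕1 = 0
s4: b4⊕b5⊕b6⊕b7⊕b12⊕b13⊕b14⊕b15⊕b20⊕b21⊕b22⊕b23⊕b28⊕b29⊕b30⊕b31 = 0⊕1⊕1⊕1⊕1⊕1⊕0⊕1⊕0⊕0⊕1⊕0⊕1⊕1⊕0⊕1 = 0
s8: b8⊕b9⊕b10⊕b11⊕b12⊕b13⊕b14⊕b15⊕b24⊕b25⊕b26⊕b27⊕b28⊕b29⊕b30⊕b31 = 0⊕1⊕1⊕0⊕1⊕1⊕0⊕1⊕0⊕0⊕1⊕1⊕1⊕1⊕0⊕1 = 0
s16: b16⊕b17⊕b18⊕b19⊕b20⊕b21⊕b22⊕b23⊕b24⊕b25⊕b26⊕b27⊕b28⊕b29⊕b30⊕b31 = 0⊕0⊕1⊕1⊕0⊕0⊕1⊕0⊕0⊕0⊕1⊕1⊕1⊕1⊕0⊕1 = 0
Syndrome (s16...s1) = 00000 → position 0 (no error).
No correction needed.
Data bits at positions 3,5,6,7,9,10,11,12,13,14,15,17,18,19,20,21,22,23,24,25,26,27,28,29,30,31: 11111101101011001000111101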